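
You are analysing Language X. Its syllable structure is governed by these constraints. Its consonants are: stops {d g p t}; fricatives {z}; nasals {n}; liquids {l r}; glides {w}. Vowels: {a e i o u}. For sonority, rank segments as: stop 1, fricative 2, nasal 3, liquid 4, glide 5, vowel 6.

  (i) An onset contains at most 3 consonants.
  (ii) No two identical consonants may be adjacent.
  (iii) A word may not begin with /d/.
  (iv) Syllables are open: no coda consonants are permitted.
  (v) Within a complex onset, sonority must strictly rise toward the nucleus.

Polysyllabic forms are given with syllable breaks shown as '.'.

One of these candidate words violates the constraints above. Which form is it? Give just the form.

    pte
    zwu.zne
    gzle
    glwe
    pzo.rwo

pte

pte — violates constraint (v): syllable 1 onset /pt/: /p/ (stop, 1) → /t/ (stop, 1) does not rise → not permitted
zwu.zne — σ1 onset /zw/ (2→5 rises), coda /∅/ ok; σ2 onset /zn/ (2→3 rises), coda /∅/ ok → permitted
gzle — σ1 onset /gzl/ (1→2→4 rises), coda /∅/ ok → permitted
glwe — σ1 onset /glw/ (1→4→5 rises), coda /∅/ ok → permitted
pzo.rwo — σ1 onset /pz/ (1→2 rises), coda /∅/ ok; σ2 onset /rw/ (4→5 rises), coda /∅/ ok → permitted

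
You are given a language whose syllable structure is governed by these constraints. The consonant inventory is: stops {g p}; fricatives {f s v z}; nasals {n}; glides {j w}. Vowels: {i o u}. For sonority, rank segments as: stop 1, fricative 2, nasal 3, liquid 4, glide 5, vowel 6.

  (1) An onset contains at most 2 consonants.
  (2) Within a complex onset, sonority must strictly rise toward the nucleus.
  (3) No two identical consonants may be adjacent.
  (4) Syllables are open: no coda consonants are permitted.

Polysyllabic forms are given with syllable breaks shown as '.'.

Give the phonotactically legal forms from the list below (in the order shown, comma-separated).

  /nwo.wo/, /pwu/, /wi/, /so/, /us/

/nwo.wo/ — σ1 onset /nw/ (3→5 rises), coda /∅/ ok; σ2 onset /w/, coda /∅/ ok → phonotactically legal
/pwu/ — σ1 onset /pw/ (1→5 rises), coda /∅/ ok → phonotactically legal
/wi/ — σ1 onset /w/, coda /∅/ ok → phonotactically legal
/so/ — σ1 onset /s/, coda /∅/ ok → phonotactically legal
/us/ — violates constraint 4: syllable 1 coda /s/ has 1 consonant (> 0) → phonotactically illegal

/nwo.wo/, /pwu/, /wi/, /so/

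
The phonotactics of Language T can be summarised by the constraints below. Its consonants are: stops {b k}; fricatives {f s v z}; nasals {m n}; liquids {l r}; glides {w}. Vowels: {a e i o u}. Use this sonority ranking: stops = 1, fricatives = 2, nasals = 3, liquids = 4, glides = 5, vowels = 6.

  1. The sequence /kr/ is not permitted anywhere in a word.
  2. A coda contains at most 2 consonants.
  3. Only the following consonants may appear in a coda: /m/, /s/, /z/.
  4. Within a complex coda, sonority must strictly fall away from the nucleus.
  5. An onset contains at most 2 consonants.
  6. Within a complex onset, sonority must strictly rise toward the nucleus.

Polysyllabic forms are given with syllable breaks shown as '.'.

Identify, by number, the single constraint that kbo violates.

6

kbo: syllable 1 onset /kb/: /k/ (stop, 1) → /b/ (stop, 1) does not rise.
This is a violation of constraint 6: "Within a complex onset, sonority must strictly rise toward the nucleus."
The remaining constraints (1, 2, 3, 4, 5) are satisfied.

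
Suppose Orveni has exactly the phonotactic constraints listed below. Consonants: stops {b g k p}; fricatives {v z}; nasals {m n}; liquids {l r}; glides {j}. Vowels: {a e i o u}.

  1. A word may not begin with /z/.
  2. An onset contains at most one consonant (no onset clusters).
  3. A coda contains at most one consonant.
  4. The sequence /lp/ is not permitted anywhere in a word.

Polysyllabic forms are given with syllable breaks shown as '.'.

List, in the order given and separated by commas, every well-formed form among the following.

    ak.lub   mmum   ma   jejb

ak.lub, ma

ak.lub — σ1 onset /∅/, coda /k/ ok; σ2 onset /l/, coda /b/ ok → well-formed
mmum — violates constraint 2: syllable 1 onset /mm/ has 2 consonants (> 1) → ill-formed
ma — σ1 onset /m/, coda /∅/ ok → well-formed
jejb — violates constraint 3: syllable 1 coda /jb/ has 2 consonants (> 1) → ill-formed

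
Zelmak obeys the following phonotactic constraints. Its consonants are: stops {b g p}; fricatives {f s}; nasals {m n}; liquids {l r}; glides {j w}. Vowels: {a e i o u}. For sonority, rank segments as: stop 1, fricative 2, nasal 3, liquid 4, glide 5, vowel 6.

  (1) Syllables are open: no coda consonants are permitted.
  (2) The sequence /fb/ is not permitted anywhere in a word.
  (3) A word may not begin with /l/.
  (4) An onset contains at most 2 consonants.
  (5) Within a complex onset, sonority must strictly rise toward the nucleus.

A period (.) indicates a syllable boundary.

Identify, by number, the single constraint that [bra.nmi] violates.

5

[bra.nmi]: syllable 2 onset /nm/: /n/ (nasal, 3) → /m/ (nasal, 3) does not rise.
This is a violation of constraint 5: "Within a complex onset, sonority must strictly rise toward the nucleus."
The remaining constraints (1, 2, 3, 4) are satisfied.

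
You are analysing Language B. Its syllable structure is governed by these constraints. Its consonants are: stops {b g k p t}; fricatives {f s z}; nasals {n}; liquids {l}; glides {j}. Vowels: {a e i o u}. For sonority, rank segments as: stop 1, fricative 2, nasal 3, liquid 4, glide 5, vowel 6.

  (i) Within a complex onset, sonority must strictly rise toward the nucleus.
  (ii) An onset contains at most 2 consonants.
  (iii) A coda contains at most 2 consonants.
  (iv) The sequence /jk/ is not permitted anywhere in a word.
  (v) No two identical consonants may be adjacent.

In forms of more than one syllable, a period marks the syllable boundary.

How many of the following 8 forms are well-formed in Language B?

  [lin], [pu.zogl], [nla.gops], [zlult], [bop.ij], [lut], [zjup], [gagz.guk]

[lin] — σ1 onset /l/, coda /n/ ok → well-formed
[pu.zogl] — σ1 onset /p/, coda /∅/ ok; σ2 onset /z/, coda /gl/ (2C) ok → well-formed
[nla.gops] — σ1 onset /nl/ (3→4 rises), coda /∅/ ok; σ2 onset /g/, coda /ps/ (2C) ok → well-formed
[zlult] — σ1 onset /zl/ (2→4 rises), coda /lt/ (2C) ok → well-formed
[bop.ij] — σ1 onset /b/, coda /p/ ok; σ2 onset /∅/, coda /j/ ok → well-formed
[lut] — σ1 onset /l/, coda /t/ ok → well-formed
[zjup] — σ1 onset /zj/ (2→5 rises), coda /p/ ok → well-formed
[gagz.guk] — σ1 onset /g/, coda /gz/ (2C) ok; σ2 onset /g/, coda /k/ ok → well-formed
Well-formed: [lin], [pu.zogl], [nla.gops], [zlult], [bop.ij], [lut], [zjup], [gagz.guk] → 8.

8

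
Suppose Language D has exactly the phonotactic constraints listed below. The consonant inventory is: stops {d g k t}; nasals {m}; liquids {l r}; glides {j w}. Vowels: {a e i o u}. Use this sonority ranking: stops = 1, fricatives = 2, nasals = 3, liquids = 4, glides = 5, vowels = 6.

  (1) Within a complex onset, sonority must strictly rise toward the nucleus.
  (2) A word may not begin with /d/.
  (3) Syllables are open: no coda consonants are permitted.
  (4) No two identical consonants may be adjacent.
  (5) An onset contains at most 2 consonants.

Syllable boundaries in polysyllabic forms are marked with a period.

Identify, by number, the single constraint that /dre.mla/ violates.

/dre.mla/: word begins with /d/.
This is a violation of constraint 2: "A word may not begin with /d/."
The remaining constraints (1, 3, 4, 5) are satisfied.

2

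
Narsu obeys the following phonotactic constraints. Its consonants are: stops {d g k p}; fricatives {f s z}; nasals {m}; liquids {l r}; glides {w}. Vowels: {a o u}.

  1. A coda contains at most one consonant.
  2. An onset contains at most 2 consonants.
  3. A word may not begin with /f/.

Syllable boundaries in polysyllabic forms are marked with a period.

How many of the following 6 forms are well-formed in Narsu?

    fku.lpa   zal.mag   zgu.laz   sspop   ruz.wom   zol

fku.lpa — violates constraint 3: word begins with /f/ → ill-formed
zal.mag — σ1 onset /z/, coda /l/ ok; σ2 onset /m/, coda /g/ ok → well-formed
zgu.laz — σ1 onset /zg/ (2C), coda /∅/ ok; σ2 onset /l/, coda /z/ ok → well-formed
sspop — violates constraint 2: syllable 1 onset /ssp/ has 3 consonants (> 2) → ill-formed
ruz.wom — σ1 onset /r/, coda /z/ ok; σ2 onset /w/, coda /m/ ok → well-formed
zol — σ1 onset /z/, coda /l/ ok → well-formed
Well-formed: zal.mag, zgu.laz, ruz.wom, zol → 4.

4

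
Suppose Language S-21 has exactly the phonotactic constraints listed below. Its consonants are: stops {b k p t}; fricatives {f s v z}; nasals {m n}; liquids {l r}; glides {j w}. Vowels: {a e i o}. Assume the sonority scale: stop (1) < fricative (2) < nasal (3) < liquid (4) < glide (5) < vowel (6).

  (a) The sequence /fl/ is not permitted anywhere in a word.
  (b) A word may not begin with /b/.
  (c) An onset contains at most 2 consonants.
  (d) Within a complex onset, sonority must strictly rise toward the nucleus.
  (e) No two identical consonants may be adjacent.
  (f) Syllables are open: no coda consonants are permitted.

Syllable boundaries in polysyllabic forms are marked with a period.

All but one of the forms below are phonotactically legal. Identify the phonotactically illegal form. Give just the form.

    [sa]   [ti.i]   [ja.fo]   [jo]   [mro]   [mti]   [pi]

[sa] — σ1 onset /s/, coda /∅/ ok → phonotactically legal
[ti.i] — σ1 onset /t/, coda /∅/ ok; σ2 onset /∅/, coda /∅/ ok → phonotactically legal
[ja.fo] — σ1 onset /j/, coda /∅/ ok; σ2 onset /f/, coda /∅/ ok → phonotactically legal
[jo] — σ1 onset /j/, coda /∅/ ok → phonotactically legal
[mro] — σ1 onset /mr/ (3→4 rises), coda /∅/ ok → phonotactically legal
[mti] — violates constraint (d): syllable 1 onset /mt/: /m/ (nasal, 3) → /t/ (stop, 1) does not rise → phonotactically illegal
[pi] — σ1 onset /p/, coda /∅/ ok → phonotactically legal

[mti]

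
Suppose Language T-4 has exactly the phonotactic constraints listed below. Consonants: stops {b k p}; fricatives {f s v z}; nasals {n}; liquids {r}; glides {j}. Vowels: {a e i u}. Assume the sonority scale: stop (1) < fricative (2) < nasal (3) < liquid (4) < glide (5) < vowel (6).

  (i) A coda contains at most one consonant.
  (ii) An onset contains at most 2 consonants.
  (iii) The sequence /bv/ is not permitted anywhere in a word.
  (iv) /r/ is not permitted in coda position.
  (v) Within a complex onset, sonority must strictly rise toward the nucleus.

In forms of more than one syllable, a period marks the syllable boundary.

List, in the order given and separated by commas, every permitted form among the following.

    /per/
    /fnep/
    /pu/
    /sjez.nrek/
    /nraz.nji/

/fnep/, /pu/, /sjez.nrek/, /nraz.nji/

/per/ — violates constraint (iv): syllable 1 coda contains /r/ → not permitted
/fnep/ — σ1 onset /fn/ (2→3 rises), coda /p/ ok → permitted
/pu/ — σ1 onset /p/, coda /∅/ ok → permitted
/sjez.nrek/ — σ1 onset /sj/ (2→5 rises), coda /z/ ok; σ2 onset /nr/ (3→4 rises), coda /k/ ok → permitted
/nraz.nji/ — σ1 onset /nr/ (3→4 rises), coda /z/ ok; σ2 onset /nj/ (3→5 rises), coda /∅/ ok → permitted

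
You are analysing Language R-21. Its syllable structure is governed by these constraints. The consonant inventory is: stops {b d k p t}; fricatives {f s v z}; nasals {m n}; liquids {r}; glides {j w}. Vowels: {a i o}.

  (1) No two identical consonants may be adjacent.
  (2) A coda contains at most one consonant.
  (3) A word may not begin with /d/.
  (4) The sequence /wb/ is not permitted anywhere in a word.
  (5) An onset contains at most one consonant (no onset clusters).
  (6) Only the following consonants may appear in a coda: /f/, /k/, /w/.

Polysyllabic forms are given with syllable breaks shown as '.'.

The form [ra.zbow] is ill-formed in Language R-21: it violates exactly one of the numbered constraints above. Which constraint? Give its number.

5

[ra.zbow]: syllable 2 onset /zb/ has 2 consonants (> 1).
This is a violation of constraint 5: "An onset contains at most one consonant (no onset clusters)."
The remaining constraints (1, 2, 3, 4, 6) are satisfied.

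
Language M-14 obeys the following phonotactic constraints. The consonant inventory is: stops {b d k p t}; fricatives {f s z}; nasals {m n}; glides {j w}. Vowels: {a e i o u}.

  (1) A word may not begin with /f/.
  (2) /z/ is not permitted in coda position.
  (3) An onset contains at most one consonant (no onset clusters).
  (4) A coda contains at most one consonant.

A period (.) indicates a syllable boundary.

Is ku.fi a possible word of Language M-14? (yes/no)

yes

ku.fi — σ1 onset /k/, coda /∅/ ok; σ2 onset /f/, coda /∅/ ok → phonotactically legal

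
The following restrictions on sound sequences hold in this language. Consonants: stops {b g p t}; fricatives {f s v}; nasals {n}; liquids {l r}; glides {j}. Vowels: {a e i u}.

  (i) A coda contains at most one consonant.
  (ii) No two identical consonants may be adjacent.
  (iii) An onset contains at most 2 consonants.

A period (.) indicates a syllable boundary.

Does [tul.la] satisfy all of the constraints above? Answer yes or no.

[tul.la] — violates constraint (ii): adjacent identical consonants /ll/ → not permitted

no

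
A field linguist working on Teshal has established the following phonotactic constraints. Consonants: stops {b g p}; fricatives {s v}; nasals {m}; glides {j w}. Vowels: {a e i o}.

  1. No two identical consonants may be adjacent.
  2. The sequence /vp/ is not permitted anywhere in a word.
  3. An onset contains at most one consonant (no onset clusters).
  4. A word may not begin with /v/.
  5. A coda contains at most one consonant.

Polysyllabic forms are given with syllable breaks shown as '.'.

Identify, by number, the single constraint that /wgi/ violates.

3

/wgi/: syllable 1 onset /wg/ has 2 consonants (> 1).
This is a violation of constraint 3: "An onset contains at most one consonant (no onset clusters)."
The remaining constraints (1, 2, 4, 5) are satisfied.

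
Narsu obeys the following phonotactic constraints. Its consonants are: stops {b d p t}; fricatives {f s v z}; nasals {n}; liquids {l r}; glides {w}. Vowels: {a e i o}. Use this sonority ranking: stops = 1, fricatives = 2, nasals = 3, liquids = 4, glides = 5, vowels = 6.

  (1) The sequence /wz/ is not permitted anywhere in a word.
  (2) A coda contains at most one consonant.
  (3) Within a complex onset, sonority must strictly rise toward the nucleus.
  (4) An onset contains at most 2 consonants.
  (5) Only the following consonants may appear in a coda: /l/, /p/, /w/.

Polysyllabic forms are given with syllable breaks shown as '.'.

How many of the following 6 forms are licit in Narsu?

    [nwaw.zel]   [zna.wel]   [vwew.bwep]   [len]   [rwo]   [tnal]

4

[nwaw.zel] — violates constraint 1: contains banned sequence /wz/ → illicit
[zna.wel] — σ1 onset /zn/ (2→3 rises), coda /∅/ ok; σ2 onset /w/, coda /l/ ok → licit
[vwew.bwep] — σ1 onset /vw/ (2→5 rises), coda /w/ ok; σ2 onset /bw/ (1→5 rises), coda /p/ ok → licit
[len] — violates constraint 5: syllable 1 coda contains /n/, which is not a licensed coda consonant → illicit
[rwo] — σ1 onset /rw/ (4→5 rises), coda /∅/ ok → licit
[tnal] — σ1 onset /tn/ (1→3 rises), coda /l/ ok → licit
Licit: [zna.wel], [vwew.bwep], [rwo], [tnal] → 4.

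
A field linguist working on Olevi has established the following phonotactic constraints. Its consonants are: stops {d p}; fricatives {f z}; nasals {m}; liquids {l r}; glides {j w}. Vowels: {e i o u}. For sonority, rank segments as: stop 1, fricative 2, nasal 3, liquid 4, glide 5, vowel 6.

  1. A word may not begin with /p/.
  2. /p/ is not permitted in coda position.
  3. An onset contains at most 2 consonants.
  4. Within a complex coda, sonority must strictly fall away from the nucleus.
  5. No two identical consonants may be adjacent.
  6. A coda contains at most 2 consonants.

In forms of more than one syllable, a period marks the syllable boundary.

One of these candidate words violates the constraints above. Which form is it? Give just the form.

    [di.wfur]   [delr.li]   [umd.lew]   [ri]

[di.wfur] — σ1 onset /d/, coda /∅/ ok; σ2 onset /wf/ (2C), coda /r/ ok → well-formed
[delr.li] — violates constraint 4: syllable 1 coda /lr/: /l/ (liquid, 4) → /r/ (liquid, 4) does not fall → ill-formed
[umd.lew] — σ1 onset /∅/, coda /md/ (3→1 falls) ok; σ2 onset /l/, coda /w/ ok → well-formed
[ri] — σ1 onset /r/, coda /∅/ ok → well-formed

[delr.li]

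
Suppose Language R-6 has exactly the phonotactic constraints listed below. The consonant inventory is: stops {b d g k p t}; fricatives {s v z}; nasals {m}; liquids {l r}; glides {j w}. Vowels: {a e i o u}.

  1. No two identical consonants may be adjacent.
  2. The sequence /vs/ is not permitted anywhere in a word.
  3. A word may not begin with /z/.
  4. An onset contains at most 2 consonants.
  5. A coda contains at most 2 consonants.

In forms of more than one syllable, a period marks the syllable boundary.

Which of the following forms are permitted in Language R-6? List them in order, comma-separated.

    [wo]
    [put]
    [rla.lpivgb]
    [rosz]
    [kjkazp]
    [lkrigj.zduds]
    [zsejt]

[wo], [put], [rosz]

[wo] — σ1 onset /w/, coda /∅/ ok → permitted
[put] — σ1 onset /p/, coda /t/ ok → permitted
[rla.lpivgb] — violates constraint 5: syllable 2 coda /vgb/ has 3 consonants (> 2) → not permitted
[rosz] — σ1 onset /r/, coda /sz/ (2C) ok → permitted
[kjkazp] — violates constraint 4: syllable 1 onset /kjk/ has 3 consonants (> 2) → not permitted
[lkrigj.zduds] — violates constraint 4: syllable 1 onset /lkr/ has 3 consonants (> 2) → not permitted
[zsejt] — violates constraint 3: word begins with /z/ → not permitted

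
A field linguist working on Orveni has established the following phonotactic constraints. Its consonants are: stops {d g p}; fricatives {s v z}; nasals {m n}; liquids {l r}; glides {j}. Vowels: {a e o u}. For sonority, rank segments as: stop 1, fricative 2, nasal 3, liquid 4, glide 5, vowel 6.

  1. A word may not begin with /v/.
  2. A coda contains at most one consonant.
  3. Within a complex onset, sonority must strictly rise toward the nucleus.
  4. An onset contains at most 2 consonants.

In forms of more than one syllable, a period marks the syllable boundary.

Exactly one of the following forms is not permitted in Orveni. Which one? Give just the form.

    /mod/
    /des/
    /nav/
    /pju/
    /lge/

/mod/ — σ1 onset /m/, coda /d/ ok → permitted
/des/ — σ1 onset /d/, coda /s/ ok → permitted
/nav/ — σ1 onset /n/, coda /v/ ok → permitted
/pju/ — σ1 onset /pj/ (1→5 rises), coda /∅/ ok → permitted
/lge/ — violates constraint 3: syllable 1 onset /lg/: /l/ (liquid, 4) → /g/ (stop, 1) does not rise → not permitted

/lge/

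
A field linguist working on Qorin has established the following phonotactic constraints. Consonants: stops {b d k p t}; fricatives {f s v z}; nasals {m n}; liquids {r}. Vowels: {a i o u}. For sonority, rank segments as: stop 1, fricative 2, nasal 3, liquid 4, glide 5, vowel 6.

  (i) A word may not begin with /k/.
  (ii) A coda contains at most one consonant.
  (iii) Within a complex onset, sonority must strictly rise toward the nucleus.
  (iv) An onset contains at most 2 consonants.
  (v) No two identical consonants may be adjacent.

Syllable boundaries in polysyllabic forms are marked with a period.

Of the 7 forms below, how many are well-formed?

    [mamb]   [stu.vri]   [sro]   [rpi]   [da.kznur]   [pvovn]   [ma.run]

2

[mamb] — violates constraint (ii): syllable 1 coda /mb/ has 2 consonants (> 1) → ill-formed
[stu.vri] — violates constraint (iii): syllable 1 onset /st/: /s/ (fricative, 2) → /t/ (stop, 1) does not rise → ill-formed
[sro] — σ1 onset /sr/ (2→4 rises), coda /∅/ ok → well-formed
[rpi] — violates constraint (iii): syllable 1 onset /rp/: /r/ (liquid, 4) → /p/ (stop, 1) does not rise → ill-formed
[da.kznur] — violates constraint (iv): syllable 2 onset /kzn/ has 3 consonants (> 2) → ill-formed
[pvovn] — violates constraint (ii): syllable 1 coda /vn/ has 2 consonants (> 1) → ill-formed
[ma.run] — σ1 onset /m/, coda /∅/ ok; σ2 onset /r/, coda /n/ ok → well-formed
Well-formed: [sro], [ma.run] → 2.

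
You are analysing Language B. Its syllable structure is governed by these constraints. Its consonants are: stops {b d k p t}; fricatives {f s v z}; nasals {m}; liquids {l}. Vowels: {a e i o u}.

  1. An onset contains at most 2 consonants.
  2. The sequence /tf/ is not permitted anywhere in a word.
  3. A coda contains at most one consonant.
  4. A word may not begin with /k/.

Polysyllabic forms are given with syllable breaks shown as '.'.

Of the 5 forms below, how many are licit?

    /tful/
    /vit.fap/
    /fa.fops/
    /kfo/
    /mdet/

1

/tful/ — violates constraint 2: contains banned sequence /tf/ → illicit
/vit.fap/ — violates constraint 2: contains banned sequence /tf/ → illicit
/fa.fops/ — violates constraint 3: syllable 2 coda /ps/ has 2 consonants (> 1) → illicit
/kfo/ — violates constraint 4: word begins with /k/ → illicit
/mdet/ — σ1 onset /md/ (2C), coda /t/ ok → licit
Licit: /mdet/ → 1.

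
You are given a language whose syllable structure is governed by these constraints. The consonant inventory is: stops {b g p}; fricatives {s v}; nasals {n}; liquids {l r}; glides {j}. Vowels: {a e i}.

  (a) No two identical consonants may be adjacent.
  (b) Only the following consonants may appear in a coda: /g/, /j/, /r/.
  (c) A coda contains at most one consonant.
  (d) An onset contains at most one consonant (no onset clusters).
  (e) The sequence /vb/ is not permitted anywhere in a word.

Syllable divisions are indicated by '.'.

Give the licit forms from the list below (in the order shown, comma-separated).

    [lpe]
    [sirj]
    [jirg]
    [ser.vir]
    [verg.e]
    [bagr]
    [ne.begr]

[lpe] — violates constraint (d): syllable 1 onset /lp/ has 2 consonants (> 1) → illicit
[sirj] — violates constraint (c): syllable 1 coda /rj/ has 2 consonants (> 1) → illicit
[jirg] — violates constraint (c): syllable 1 coda /rg/ has 2 consonants (> 1) → illicit
[ser.vir] — σ1 onset /s/, coda /r/ ok; σ2 onset /v/, coda /r/ ok → licit
[verg.e] — violates constraint (c): syllable 1 coda /rg/ has 2 consonants (> 1) → illicit
[bagr] — violates constraint (c): syllable 1 coda /gr/ has 2 consonants (> 1) → illicit
[ne.begr] — violates constraint (c): syllable 2 coda /gr/ has 2 consonants (> 1) → illicit

[ser.vir]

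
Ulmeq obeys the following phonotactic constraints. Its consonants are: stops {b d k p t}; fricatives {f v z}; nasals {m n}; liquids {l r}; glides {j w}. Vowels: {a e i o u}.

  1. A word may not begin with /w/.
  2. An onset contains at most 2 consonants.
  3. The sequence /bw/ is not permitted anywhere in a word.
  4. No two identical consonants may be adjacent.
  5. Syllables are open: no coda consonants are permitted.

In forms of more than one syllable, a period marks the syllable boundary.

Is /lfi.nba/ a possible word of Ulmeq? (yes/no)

/lfi.nba/ — σ1 onset /lf/ (2C), coda /∅/ ok; σ2 onset /nb/ (2C), coda /∅/ ok → permitted

yes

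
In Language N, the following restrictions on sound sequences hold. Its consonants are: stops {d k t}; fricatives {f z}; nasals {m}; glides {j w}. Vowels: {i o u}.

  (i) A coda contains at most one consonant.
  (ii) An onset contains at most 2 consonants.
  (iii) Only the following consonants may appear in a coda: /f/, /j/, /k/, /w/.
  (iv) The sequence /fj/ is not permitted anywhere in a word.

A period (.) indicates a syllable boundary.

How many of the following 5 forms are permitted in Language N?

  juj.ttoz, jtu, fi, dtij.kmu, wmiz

juj.ttoz — violates constraint (iii): syllable 2 coda contains /z/, which is not a licensed coda consonant → not permitted
jtu — σ1 onset /jt/ (2C), coda /∅/ ok → permitted
fi — σ1 onset /f/, coda /∅/ ok → permitted
dtij.kmu — σ1 onset /dt/ (2C), coda /j/ ok; σ2 onset /km/ (2C), coda /∅/ ok → permitted
wmiz — violates constraint (iii): syllable 1 coda contains /z/, which is not a licensed coda consonant → not permitted
Permitted: jtu, fi, dtij.kmu → 3.

3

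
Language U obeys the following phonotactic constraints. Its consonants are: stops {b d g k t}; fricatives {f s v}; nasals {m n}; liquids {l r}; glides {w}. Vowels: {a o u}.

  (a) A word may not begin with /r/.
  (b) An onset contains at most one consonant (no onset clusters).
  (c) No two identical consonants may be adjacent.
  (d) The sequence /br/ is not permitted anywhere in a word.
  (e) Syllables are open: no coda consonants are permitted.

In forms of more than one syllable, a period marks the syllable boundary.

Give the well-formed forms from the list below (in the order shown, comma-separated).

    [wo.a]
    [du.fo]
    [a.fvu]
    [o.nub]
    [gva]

[wo.a] — σ1 onset /w/, coda /∅/ ok; σ2 onset /∅/, coda /∅/ ok → well-formed
[du.fo] — σ1 onset /d/, coda /∅/ ok; σ2 onset /f/, coda /∅/ ok → well-formed
[a.fvu] — violates constraint (b): syllable 2 onset /fv/ has 2 consonants (> 1) → ill-formed
[o.nub] — violates constraint (e): syllable 2 coda /b/ has 1 consonant (> 0) → ill-formed
[gva] — violates constraint (b): syllable 1 onset /gv/ has 2 consonants (> 1) → ill-formed

[wo.a], [du.fo]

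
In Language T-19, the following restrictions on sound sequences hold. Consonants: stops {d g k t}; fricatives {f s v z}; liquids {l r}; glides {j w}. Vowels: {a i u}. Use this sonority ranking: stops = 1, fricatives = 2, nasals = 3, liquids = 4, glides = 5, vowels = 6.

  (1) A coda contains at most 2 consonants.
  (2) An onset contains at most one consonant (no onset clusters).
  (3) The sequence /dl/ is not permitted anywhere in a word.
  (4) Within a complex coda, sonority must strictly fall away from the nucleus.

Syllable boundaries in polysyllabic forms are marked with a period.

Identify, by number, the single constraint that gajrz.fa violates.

gajrz.fa: syllable 1 coda /jrz/ has 3 consonants (> 2).
This is a violation of constraint 1: "A coda contains at most 2 consonants."
The remaining constraints (2, 3, 4) are satisfied.

1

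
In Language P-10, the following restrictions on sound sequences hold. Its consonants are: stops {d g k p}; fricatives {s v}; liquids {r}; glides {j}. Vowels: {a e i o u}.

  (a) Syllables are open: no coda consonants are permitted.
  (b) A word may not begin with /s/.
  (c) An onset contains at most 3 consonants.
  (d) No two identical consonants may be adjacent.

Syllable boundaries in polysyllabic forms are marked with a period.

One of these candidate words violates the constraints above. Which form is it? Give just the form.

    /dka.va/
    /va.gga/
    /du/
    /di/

/va.gga/

/dka.va/ — σ1 onset /dk/ (2C), coda /∅/ ok; σ2 onset /v/, coda /∅/ ok → licit
/va.gga/ — violates constraint (d): adjacent identical consonants /gg/ → illicit
/du/ — σ1 onset /d/, coda /∅/ ok → licit
/di/ — σ1 onset /d/, coda /∅/ ok → licit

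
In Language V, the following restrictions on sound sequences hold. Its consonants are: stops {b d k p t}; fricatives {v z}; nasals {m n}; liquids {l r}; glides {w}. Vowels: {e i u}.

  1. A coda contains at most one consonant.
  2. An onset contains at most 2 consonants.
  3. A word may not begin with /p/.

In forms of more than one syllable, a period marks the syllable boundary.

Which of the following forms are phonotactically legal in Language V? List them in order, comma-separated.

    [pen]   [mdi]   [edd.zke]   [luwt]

[pen] — violates constraint 3: word begins with /p/ → phonotactically illegal
[mdi] — σ1 onset /md/ (2C), coda /∅/ ok → phonotactically legal
[edd.zke] — violates constraint 1: syllable 1 coda /dd/ has 2 consonants (> 1) → phonotactically illegal
[luwt] — violates constraint 1: syllable 1 coda /wt/ has 2 consonants (> 1) → phonotactically illegal

[mdi]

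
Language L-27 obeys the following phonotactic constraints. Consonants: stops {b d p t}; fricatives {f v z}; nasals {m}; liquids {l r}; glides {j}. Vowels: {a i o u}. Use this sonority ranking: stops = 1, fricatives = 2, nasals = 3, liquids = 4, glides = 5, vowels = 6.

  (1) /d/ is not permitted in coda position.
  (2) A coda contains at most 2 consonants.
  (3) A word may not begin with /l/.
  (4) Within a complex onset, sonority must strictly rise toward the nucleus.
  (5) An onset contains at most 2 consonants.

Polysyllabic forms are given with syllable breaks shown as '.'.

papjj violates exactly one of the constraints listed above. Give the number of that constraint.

2

papjj: syllable 1 coda /pjj/ has 3 consonants (> 2).
This is a violation of constraint 2: "A coda contains at most 2 consonants."
The remaining constraints (1, 3, 4, 5) are satisfied.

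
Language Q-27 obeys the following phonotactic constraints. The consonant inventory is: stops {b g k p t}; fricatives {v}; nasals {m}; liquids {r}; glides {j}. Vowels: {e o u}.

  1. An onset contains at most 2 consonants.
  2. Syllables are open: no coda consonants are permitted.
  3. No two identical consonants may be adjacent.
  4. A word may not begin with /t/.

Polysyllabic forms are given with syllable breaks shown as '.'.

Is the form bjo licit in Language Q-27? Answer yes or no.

bjo — σ1 onset /bj/ (2C), coda /∅/ ok → licit

yes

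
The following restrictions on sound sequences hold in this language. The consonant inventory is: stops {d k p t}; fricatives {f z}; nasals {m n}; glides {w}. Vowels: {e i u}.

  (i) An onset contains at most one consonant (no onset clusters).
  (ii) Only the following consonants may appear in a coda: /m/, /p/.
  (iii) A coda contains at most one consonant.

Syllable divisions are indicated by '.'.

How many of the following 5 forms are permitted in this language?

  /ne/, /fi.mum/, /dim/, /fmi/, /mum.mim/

4

/ne/ — σ1 onset /n/, coda /∅/ ok → permitted
/fi.mum/ — σ1 onset /f/, coda /∅/ ok; σ2 onset /m/, coda /m/ ok → permitted
/dim/ — σ1 onset /d/, coda /m/ ok → permitted
/fmi/ — violates constraint (i): syllable 1 onset /fm/ has 2 consonants (> 1) → not permitted
/mum.mim/ — σ1 onset /m/, coda /m/ ok; σ2 onset /m/, coda /m/ ok → permitted
Permitted: /ne/, /fi.mum/, /dim/, /mum.mim/ → 4.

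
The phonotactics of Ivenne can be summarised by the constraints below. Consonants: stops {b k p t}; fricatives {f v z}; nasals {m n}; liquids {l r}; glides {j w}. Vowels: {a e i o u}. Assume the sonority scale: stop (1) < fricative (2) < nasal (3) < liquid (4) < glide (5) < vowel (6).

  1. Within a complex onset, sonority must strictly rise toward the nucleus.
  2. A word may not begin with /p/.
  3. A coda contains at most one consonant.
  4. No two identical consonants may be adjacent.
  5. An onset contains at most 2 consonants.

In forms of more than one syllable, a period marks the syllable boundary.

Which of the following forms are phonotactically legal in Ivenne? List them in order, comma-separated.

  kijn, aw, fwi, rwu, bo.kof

kijn — violates constraint 3: syllable 1 coda /jn/ has 2 consonants (> 1) → phonotactically illegal
aw — σ1 onset /∅/, coda /w/ ok → phonotactically legal
fwi — σ1 onset /fw/ (2→5 rises), coda /∅/ ok → phonotactically legal
rwu — σ1 onset /rw/ (4→5 rises), coda /∅/ ok → phonotactically legal
bo.kof — σ1 onset /b/, coda /∅/ ok; σ2 onset /k/, coda /f/ ok → phonotactically legal

aw, fwi, rwu, bo.kof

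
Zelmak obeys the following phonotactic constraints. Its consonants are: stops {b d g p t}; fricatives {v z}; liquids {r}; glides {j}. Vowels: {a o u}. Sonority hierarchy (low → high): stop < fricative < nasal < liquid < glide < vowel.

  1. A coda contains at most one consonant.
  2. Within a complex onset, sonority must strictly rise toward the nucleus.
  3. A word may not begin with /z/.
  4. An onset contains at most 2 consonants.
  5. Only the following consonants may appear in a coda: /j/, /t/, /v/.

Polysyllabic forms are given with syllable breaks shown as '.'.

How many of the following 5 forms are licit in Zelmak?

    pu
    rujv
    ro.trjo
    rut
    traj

pu — σ1 onset /p/, coda /∅/ ok → licit
rujv — violates constraint 1: syllable 1 coda /jv/ has 2 consonants (> 1) → illicit
ro.trjo — violates constraint 4: syllable 2 onset /trj/ has 3 consonants (> 2) → illicit
rut — σ1 onset /r/, coda /t/ ok → licit
traj — σ1 onset /tr/ (1→4 rises), coda /j/ ok → licit
Licit: pu, rut, traj → 3.

3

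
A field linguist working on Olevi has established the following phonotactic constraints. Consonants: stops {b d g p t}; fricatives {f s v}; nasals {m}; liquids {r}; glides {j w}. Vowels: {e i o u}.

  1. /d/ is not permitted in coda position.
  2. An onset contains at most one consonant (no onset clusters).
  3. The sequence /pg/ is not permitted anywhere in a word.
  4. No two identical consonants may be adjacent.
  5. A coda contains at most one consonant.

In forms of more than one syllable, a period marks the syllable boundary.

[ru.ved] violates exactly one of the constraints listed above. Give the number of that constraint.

[ru.ved]: syllable 2 coda contains /d/.
This is a violation of constraint 1: "/d/ is not permitted in coda position."
The remaining constraints (2, 3, 4, 5) are satisfied.

1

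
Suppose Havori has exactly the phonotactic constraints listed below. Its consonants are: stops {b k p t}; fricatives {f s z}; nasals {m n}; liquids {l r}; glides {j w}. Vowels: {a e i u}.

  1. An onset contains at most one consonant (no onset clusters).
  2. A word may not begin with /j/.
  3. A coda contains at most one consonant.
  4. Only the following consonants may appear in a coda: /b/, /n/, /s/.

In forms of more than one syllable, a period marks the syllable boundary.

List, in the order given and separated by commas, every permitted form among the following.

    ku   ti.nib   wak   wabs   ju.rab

ku — σ1 onset /k/, coda /∅/ ok → permitted
ti.nib — σ1 onset /t/, coda /∅/ ok; σ2 onset /n/, coda /b/ ok → permitted
wak — violates constraint 4: syllable 1 coda contains /k/, which is not a licensed coda consonant → not permitted
wabs — violates constraint 3: syllable 1 coda /bs/ has 2 consonants (> 1) → not permitted
ju.rab — violates constraint 2: word begins with /j/ → not permitted

ku, ti.nib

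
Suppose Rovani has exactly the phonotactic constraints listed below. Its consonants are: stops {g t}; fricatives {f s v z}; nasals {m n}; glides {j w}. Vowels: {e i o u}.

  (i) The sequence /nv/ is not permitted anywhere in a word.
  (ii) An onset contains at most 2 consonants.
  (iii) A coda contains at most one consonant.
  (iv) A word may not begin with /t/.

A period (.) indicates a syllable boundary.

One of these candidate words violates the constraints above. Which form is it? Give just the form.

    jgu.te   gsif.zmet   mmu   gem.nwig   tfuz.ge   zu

jgu.te — σ1 onset /jg/ (2C), coda /∅/ ok; σ2 onset /t/, coda /∅/ ok → well-formed
gsif.zmet — σ1 onset /gs/ (2C), coda /f/ ok; σ2 onset /zm/ (2C), coda /t/ ok → well-formed
mmu — σ1 onset /mm/ (2C), coda /∅/ ok → well-formed
gem.nwig — σ1 onset /g/, coda /m/ ok; σ2 onset /nw/ (2C), coda /g/ ok → well-formed
tfuz.ge — violates constraint (iv): word begins with /t/ → ill-formed
zu — σ1 onset /z/, coda /∅/ ok → well-formed

tfuz.ge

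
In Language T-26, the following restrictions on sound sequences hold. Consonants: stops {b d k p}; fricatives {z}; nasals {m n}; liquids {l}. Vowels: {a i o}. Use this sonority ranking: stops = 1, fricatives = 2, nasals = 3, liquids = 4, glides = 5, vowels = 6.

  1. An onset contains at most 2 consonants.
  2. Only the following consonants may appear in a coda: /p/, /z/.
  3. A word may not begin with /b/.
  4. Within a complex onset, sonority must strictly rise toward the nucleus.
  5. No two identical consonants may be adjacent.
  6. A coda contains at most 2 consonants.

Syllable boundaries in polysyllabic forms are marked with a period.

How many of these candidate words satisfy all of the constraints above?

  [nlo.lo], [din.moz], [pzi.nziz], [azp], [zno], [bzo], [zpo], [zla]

4

[nlo.lo] — σ1 onset /nl/ (3→4 rises), coda /∅/ ok; σ2 onset /l/, coda /∅/ ok → permitted
[din.moz] — violates constraint 2: syllable 1 coda contains /n/, which is not a licensed coda consonant → not permitted
[pzi.nziz] — violates constraint 4: syllable 2 onset /nz/: /n/ (nasal, 3) → /z/ (fricative, 2) does not rise → not permitted
[azp] — σ1 onset /∅/, coda /zp/ (2C) ok → permitted
[zno] — σ1 onset /zn/ (2→3 rises), coda /∅/ ok → permitted
[bzo] — violates constraint 3: word begins with /b/ → not permitted
[zpo] — violates constraint 4: syllable 1 onset /zp/: /z/ (fricative, 2) → /p/ (stop, 1) does not rise → not permitted
[zla] — σ1 onset /zl/ (2→4 rises), coda /∅/ ok → permitted
Permitted: [nlo.lo], [azp], [zno], [zla] → 4.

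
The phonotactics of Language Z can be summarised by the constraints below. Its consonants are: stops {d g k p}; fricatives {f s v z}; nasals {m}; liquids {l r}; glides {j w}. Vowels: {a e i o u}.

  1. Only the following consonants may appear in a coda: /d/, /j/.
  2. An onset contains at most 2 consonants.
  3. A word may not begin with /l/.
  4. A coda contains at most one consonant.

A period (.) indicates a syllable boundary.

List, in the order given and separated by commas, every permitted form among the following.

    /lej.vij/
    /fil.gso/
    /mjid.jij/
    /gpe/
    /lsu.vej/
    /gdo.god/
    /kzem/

/lej.vij/ — violates constraint 3: word begins with /l/ → not permitted
/fil.gso/ — violates constraint 1: syllable 1 coda contains /l/, which is not a licensed coda consonant → not permitted
/mjid.jij/ — σ1 onset /mj/ (2C), coda /d/ ok; σ2 onset /j/, coda /j/ ok → permitted
/gpe/ — σ1 onset /gp/ (2C), coda /∅/ ok → permitted
/lsu.vej/ — violates constraint 3: word begins with /l/ → not permitted
/gdo.god/ — σ1 onset /gd/ (2C), coda /∅/ ok; σ2 onset /g/, coda /d/ ok → permitted
/kzem/ — violates constraint 1: syllable 1 coda contains /m/, which is not a licensed coda consonant → not permitted

/mjid.jij/, /gpe/, /gdo.god/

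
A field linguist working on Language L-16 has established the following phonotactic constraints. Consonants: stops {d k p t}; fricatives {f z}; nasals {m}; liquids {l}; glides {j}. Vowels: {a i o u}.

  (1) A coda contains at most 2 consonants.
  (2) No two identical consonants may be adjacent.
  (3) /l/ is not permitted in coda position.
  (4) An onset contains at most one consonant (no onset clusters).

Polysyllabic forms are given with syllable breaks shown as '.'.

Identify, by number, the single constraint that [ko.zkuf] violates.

4

[ko.zkuf]: syllable 2 onset /zk/ has 2 consonants (> 1).
This is a violation of constraint 4: "An onset contains at most one consonant (no onset clusters)."
The remaining constraints (1, 2, 3) are satisfied.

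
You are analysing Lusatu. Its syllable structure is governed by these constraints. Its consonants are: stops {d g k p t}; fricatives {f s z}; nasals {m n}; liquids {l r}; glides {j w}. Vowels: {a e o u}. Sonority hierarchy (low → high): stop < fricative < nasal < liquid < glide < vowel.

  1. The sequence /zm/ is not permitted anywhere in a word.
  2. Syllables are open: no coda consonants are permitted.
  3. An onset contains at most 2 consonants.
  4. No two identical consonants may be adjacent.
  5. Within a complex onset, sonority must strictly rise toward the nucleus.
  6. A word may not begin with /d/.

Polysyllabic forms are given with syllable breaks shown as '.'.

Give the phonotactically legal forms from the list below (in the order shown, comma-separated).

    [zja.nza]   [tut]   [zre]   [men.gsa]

[zre]

[zja.nza] — violates constraint 5: syllable 2 onset /nz/: /n/ (nasal, 3) → /z/ (fricative, 2) does not rise → phonotactically illegal
[tut] — violates constraint 2: syllable 1 coda /t/ has 1 consonant (> 0) → phonotactically illegal
[zre] — σ1 onset /zr/ (2→4 rises), coda /∅/ ok → phonotactically legal
[men.gsa] — violates constraint 2: syllable 1 coda /n/ has 1 consonant (> 0) → phonotactically illegal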